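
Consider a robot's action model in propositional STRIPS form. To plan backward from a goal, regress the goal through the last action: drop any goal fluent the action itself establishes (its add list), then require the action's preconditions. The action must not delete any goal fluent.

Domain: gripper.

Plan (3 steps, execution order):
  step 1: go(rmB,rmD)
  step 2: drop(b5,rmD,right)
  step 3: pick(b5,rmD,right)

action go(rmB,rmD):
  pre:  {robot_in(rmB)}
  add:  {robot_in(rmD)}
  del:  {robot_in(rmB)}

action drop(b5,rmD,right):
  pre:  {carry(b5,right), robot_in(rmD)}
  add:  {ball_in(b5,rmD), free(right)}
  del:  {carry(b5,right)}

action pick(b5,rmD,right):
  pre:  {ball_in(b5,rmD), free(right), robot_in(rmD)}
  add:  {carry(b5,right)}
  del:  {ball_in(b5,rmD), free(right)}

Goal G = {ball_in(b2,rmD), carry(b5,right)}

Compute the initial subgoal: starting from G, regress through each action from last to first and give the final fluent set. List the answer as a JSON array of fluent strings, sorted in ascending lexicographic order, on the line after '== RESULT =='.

Regress step by step:
  through step 3 (pick(b5,rmD,right)): drop {carry(b5,right)}, keep {ball_in(b2,rmD)}, require {ball_in(b5,rmD), free(right), robot_in(rmD)}
    → {ball_in(b2,rmD), ball_in(b5,rmD), free(right), robot_in(rmD)}
  through step 2 (drop(b5,rmD,right)): drop {ball_in(b5,rmD), free(right)}, keep {ball_in(b2,rmD), robot_in(rmD)}, require {carry(b5,right), robot_in(rmD)}
    → {ball_in(b2,rmD), carry(b5,right), robot_in(rmD)}
  through step 1 (go(rmB,rmD)): drop {robot_in(rmD)}, keep {ball_in(b2,rmD), carry(b5,right)}, require {robot_in(rmB)}
    → {ball_in(b2,rmD), carry(b5,right), robot_in(rmB)}

== RESULT ==
["ball_in(b2,rmD)", "carry(b5,right)", "robot_in(rmB)"]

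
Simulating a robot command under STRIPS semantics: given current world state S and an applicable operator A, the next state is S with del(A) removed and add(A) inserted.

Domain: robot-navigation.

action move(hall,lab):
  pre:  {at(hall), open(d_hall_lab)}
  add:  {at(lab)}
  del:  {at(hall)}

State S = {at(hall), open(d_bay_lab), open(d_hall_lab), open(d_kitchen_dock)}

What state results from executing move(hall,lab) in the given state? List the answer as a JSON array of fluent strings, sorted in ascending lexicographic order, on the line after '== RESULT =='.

Progress:
  pre ⊆ S: {at(hall), open(d_hall_lab)} ⊆ S  — applicable
  S \ del = {open(d_bay_lab), open(d_hall_lab), open(d_kitchen_dock)}
  ∪ add   = {at(lab), open(d_bay_lab), open(d_hall_lab), open(d_kitchen_dock)}

== RESULT ==
["at(lab)", "open(d_bay_lab)", "open(d_hall_lab)", "open(d_kitchen_dock)"]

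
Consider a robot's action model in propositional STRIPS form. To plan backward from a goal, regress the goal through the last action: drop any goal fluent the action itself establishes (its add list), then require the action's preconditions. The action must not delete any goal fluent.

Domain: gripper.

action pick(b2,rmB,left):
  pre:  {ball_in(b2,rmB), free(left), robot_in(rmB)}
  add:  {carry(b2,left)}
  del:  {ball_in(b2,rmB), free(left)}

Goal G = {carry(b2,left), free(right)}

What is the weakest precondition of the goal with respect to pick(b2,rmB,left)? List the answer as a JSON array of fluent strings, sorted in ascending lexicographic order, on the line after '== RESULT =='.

Regress:
  G ∩ del = {}  (empty — regression defined)
  G \ add = {carry(b2,left), free(right)} \ {carry(b2,left)} = {free(right)}
  ∪ pre   = {free(right)} ∪ {ball_in(b2,rmB), free(left), robot_in(rmB)}
          = {ball_in(b2,rmB), free(left), free(right), robot_in(rmB)}

== RESULT ==
["ball_in(b2,rmB)", "free(left)", "free(right)", "robot_in(rmB)"]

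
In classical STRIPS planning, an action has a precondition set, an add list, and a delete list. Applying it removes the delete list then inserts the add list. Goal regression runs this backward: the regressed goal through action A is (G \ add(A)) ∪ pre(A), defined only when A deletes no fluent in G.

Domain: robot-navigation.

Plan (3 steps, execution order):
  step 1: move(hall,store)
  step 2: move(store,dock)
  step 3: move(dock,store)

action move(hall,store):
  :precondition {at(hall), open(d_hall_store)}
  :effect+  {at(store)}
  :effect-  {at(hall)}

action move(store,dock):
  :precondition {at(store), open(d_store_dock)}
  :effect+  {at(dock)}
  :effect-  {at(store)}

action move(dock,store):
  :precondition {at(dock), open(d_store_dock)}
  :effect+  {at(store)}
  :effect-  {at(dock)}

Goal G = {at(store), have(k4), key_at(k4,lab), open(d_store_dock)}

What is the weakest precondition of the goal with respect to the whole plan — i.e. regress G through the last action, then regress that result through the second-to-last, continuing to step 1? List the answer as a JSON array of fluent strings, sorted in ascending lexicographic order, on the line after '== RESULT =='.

Regress step by step:
  through step 3 (move(dock,store)): drop {at(store)}, keep {have(k4), key_at(k4,lab), open(d_store_dock)}, require {at(dock), open(d_store_dock)}
    → {at(dock), have(k4), key_at(k4,lab), open(d_store_dock)}
  through step 2 (move(store,dock)): drop {at(dock)}, keep {have(k4), key_at(k4,lab), open(d_store_dock)}, require {at(store), open(d_store_dock)}
    → {at(store), have(k4), key_at(k4,lab), open(d_store_dock)}
  through step 1 (move(hall,store)): drop {at(store)}, keep {have(k4), key_at(k4,lab), open(d_store_dock)}, require {at(hall), open(d_hall_store)}
    → {at(hall), have(k4), key_at(k4,lab), open(d_hall_store), open(d_store_dock)}

== RESULT ==
["at(hall)", "have(k4)", "key_at(k4,lab)", "open(d_hall_store)", "open(d_store_dock)"]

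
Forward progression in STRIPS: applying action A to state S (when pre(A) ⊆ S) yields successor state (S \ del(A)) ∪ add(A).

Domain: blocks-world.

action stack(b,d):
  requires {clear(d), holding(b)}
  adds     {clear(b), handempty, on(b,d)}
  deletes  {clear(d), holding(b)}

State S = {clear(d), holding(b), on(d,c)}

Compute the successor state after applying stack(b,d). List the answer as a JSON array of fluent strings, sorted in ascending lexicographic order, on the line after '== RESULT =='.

Progress:
  pre ⊆ S: {clear(d), holding(b)} ⊆ S  — applicable
  S \ del = {on(d,c)}
  ∪ add   = {clear(b), handempty, on(b,d), on(d,c)}

== RESULT ==
["clear(b)", "handempty", "on(b,d)", "on(d,c)"]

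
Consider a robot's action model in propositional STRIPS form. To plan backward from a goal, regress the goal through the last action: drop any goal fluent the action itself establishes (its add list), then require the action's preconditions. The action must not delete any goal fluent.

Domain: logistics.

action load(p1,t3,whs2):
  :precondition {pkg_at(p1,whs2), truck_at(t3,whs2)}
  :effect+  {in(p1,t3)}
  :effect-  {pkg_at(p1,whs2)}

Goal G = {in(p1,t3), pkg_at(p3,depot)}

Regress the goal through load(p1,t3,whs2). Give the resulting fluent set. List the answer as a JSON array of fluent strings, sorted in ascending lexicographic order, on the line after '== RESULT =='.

Compute (G \ add) ∪ pre:
  G ∩ del = {}  (empty — regression defined)
  G \ add = {in(p1,t3), pkg_at(p3,depot)} \ {in(p1,t3)} = {pkg_at(p3,depot)}
  ∪ pre   = {pkg_at(p3,depot)} ∪ {pkg_at(p1,whs2), truck_at(t3,whs2)}
          = {pkg_at(p1,whs2), pkg_at(p3,depot), truck_at(t3,whs2)}

== RESULT ==
["pkg_at(p1,whs2)", "pkg_at(p3,depot)", "truck_at(t3,whs2)"]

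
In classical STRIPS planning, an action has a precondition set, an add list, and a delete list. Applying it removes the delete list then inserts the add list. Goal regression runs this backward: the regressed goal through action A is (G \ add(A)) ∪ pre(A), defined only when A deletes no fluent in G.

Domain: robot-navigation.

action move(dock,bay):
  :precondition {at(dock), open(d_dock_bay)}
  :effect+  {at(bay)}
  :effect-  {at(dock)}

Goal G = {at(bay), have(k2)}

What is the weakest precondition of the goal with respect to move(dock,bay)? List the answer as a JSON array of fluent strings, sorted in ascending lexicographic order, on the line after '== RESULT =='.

Regress:
  G ∩ del = {}  (empty — regression defined)
  G \ add = {at(bay), have(k2)} \ {at(bay)} = {have(k2)}
  ∪ pre   = {have(k2)} ∪ {at(dock), open(d_dock_bay)}
          = {at(dock), have(k2), open(d_dock_bay)}

== RESULT ==
["at(dock)", "have(k2)", "open(d_dock_bay)"]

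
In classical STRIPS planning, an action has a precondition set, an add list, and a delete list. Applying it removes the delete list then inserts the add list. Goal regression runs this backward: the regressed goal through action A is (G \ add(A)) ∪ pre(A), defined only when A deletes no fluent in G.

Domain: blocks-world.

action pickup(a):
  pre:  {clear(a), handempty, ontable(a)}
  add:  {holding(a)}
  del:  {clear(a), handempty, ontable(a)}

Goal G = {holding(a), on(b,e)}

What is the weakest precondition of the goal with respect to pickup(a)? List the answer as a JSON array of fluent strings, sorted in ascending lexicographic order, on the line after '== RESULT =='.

Compute (G \ add) ∪ pre:
  G ∩ del = {}  (empty — regression defined)
  G \ add = {holding(a), on(b,e)} \ {holding(a)} = {on(b,e)}
  ∪ pre   = {on(b,e)} ∪ {clear(a), handempty, ontable(a)}
          = {clear(a), handempty, on(b,e), ontable(a)}

== RESULT ==
["clear(a)", "handempty", "on(b,e)", "ontable(a)"]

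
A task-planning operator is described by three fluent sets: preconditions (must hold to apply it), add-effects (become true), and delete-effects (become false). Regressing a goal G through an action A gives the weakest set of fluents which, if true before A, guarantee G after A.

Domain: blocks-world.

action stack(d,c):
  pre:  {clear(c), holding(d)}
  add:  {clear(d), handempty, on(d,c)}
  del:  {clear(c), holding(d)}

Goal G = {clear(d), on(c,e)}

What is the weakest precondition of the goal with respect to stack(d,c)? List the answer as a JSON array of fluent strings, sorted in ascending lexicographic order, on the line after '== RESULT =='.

Compute (G \ add) ∪ pre:
  G ∩ del = {}  (empty — regression defined)
  G \ add = {clear(d), on(c,e)} \ {clear(d), handempty, on(d,c)} = {on(c,e)}
  ∪ pre   = {on(c,e)} ∪ {clear(c), holding(d)}
          = {clear(c), holding(d), on(c,e)}

== RESULT ==
["clear(c)", "holding(d)", "on(c,e)"]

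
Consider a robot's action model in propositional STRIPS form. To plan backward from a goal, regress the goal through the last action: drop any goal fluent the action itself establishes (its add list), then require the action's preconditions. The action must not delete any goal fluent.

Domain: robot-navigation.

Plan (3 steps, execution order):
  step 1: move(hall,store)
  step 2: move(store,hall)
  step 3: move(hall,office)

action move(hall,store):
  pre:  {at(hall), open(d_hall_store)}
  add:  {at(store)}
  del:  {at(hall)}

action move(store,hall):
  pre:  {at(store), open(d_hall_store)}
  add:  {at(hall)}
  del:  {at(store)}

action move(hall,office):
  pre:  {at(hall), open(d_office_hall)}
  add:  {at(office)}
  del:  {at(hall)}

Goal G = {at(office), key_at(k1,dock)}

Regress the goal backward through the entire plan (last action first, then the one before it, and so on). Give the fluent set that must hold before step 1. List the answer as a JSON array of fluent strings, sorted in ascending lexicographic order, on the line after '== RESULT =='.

Regress step by step:
  through step 3 (move(hall,office)): drop {at(office)}, keep {key_at(k1,dock)}, require {at(hall), open(d_office_hall)}
    → {at(hall), key_at(k1,dock), open(d_office_hall)}
  through step 2 (move(store,hall)): drop {at(hall)}, keep {key_at(k1,dock), open(d_office_hall)}, require {at(store), open(d_hall_store)}
    → {at(store), key_at(k1,dock), open(d_hall_store), open(d_office_hall)}
  through step 1 (move(hall,store)): drop {at(store)}, keep {key_at(k1,dock), open(d_hall_store), open(d_office_hall)}, require {at(hall), open(d_hall_store)}
    → {at(hall), key_at(k1,dock), open(d_hall_store), open(d_office_hall)}

== RESULT ==
["at(hall)", "key_at(k1,dock)", "open(d_hall_store)", "open(d_office_hall)"]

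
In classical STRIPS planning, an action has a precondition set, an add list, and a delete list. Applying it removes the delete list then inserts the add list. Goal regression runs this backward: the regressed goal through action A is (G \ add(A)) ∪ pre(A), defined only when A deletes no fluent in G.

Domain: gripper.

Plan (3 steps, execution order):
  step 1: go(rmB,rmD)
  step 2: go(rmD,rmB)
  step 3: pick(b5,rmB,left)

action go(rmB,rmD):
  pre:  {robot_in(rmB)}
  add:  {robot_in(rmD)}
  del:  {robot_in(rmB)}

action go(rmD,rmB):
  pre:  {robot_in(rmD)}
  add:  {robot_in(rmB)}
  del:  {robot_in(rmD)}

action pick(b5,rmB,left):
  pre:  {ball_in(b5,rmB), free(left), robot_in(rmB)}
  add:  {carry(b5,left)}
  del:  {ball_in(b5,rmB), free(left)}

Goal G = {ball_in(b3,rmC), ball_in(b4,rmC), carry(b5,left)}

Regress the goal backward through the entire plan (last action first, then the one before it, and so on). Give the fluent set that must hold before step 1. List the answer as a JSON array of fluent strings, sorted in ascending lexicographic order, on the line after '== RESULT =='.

Work backward from the goal:
  through step 3 (pick(b5,rmB,left)): drop {carry(b5,left)}, keep {ball_in(b3,rmC), ball_in(b4,rmC)}, require {ball_in(b5,rmB), free(left), robot_in(rmB)}
    → {ball_in(b3,rmC), ball_in(b4,rmC), ball_in(b5,rmB), free(left), robot_in(rmB)}
  through step 2 (go(rmD,rmB)): drop {robot_in(rmB)}, keep {ball_in(b3,rmC), ball_in(b4,rmC), ball_in(b5,rmB), free(left)}, require {robot_in(rmD)}
    → {ball_in(b3,rmC), ball_in(b4,rmC), ball_in(b5,rmB), free(left), robot_in(rmD)}
  through step 1 (go(rmB,rmD)): drop {robot_in(rmD)}, keep {ball_in(b3,rmC), ball_in(b4,rmC), ball_in(b5,rmB), free(left)}, require {robot_in(rmB)}
    → {ball_in(b3,rmC), ball_in(b4,rmC), ball_in(b5,rmB), free(left), robot_in(rmB)}

== RESULT ==
["ball_in(b3,rmC)", "ball_in(b4,rmC)", "ball_in(b5,rmB)", "free(left)", "robot_in(rmB)"]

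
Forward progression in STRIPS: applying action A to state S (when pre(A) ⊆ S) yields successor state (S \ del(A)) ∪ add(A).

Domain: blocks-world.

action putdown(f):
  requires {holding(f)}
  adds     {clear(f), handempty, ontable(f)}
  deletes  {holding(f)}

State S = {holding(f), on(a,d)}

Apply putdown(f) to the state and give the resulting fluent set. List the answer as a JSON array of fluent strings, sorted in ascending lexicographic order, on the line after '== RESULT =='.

Compute (S \ del) ∪ add:
  pre ⊆ S: {holding(f)} ⊆ S  — applicable
  S \ del = {on(a,d)}
  ∪ add   = {clear(f), handempty, on(a,d), ontable(f)}

== RESULT ==
["clear(f)", "handempty", "on(a,d)", "ontable(f)"]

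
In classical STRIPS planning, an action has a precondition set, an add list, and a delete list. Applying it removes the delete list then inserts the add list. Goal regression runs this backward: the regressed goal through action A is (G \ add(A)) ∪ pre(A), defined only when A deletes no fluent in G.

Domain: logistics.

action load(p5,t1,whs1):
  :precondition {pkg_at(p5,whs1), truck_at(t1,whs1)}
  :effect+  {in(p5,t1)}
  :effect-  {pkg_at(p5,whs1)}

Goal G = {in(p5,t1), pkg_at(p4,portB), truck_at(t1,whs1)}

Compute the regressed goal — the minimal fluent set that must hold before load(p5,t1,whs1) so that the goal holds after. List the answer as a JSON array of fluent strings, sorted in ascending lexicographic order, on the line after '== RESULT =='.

Regress:
  G ∩ del = {}  (empty — regression defined)
  G \ add = {in(p5,t1), pkg_at(p4,portB), truck_at(t1,whs1)} \ {in(p5,t1)} = {pkg_at(p4,portB), truck_at(t1,whs1)}
  ∪ pre   = {pkg_at(p4,portB), truck_at(t1,whs1)} ∪ {pkg_at(p5,whs1), truck_at(t1,whs1)}
          = {pkg_at(p4,portB), pkg_at(p5,whs1), truck_at(t1,whs1)}

== RESULT ==
["pkg_at(p4,portB)", "pkg_at(p5,whs1)", "truck_at(t1,whs1)"]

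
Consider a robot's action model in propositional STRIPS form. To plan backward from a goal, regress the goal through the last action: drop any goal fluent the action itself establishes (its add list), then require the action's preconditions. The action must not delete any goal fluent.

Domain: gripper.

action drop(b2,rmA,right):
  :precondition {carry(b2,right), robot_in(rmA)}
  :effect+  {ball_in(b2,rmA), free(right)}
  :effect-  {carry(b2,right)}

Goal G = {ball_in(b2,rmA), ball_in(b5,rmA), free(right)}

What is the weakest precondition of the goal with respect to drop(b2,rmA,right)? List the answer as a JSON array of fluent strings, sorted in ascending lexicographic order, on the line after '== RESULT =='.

Compute (G \ add) ∪ pre:
  G ∩ del = {}  (empty — regression defined)
  G \ add = {ball_in(b2,rmA), ball_in(b5,rmA), free(right)} \ {ball_in(b2,rmA), free(right)} = {ball_in(b5,rmA)}
  ∪ pre   = {ball_in(b5,rmA)} ∪ {carry(b2,right), robot_in(rmA)}
          = {ball_in(b5,rmA), carry(b2,right), robot_in(rmA)}

== RESULT ==
["ball_in(b5,rmA)", "carry(b2,right)", "robot_in(rmA)"]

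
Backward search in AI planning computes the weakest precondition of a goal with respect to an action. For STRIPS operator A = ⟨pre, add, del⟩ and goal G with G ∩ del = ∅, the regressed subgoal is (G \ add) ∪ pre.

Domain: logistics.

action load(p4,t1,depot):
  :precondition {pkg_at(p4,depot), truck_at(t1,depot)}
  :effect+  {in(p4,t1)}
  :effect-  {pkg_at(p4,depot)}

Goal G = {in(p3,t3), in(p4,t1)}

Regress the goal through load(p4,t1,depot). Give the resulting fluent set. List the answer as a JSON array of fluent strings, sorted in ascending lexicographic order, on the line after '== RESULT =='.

Regress:
  G ∩ del = {}  (empty — regression defined)
  G \ add = {in(p3,t3), in(p4,t1)} \ {in(p4,t1)} = {in(p3,t3)}
  ∪ pre   = {in(p3,t3)} ∪ {pkg_at(p4,depot), truck_at(t1,depot)}
          = {in(p3,t3), pkg_at(p4,depot), truck_at(t1,depot)}

== RESULT ==
["in(p3,t3)", "pkg_at(p4,depot)", "truck_at(t1,depot)"]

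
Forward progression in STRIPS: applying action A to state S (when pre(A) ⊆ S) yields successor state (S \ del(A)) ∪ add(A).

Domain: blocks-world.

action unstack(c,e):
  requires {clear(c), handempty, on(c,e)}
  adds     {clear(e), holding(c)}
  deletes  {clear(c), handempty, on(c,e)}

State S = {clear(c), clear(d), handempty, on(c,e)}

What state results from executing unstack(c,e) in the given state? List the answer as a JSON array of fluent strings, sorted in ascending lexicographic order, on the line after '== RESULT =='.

Progress:
  pre ⊆ S: {clear(c), handempty, on(c,e)} ⊆ S  — applicable
  S \ del = {clear(d)}
  ∪ add   = {clear(d), clear(e), holding(c)}

== RESULT ==
["clear(d)", "clear(e)", "holding(c)"]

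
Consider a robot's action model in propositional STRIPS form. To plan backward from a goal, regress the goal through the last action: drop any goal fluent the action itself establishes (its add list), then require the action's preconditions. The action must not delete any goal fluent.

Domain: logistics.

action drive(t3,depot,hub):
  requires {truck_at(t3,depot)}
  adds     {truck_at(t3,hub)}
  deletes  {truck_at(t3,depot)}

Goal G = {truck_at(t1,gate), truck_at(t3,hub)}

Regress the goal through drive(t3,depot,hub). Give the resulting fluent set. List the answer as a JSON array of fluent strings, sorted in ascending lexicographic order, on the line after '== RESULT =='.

Compute (G \ add) ∪ pre:
  G ∩ del = {}  (empty — regression defined)
  G \ add = {truck_at(t1,gate), truck_at(t3,hub)} \ {truck_at(t3,hub)} = {truck_at(t1,gate)}
  ∪ pre   = {truck_at(t1,gate)} ∪ {truck_at(t3,depot)}
          = {truck_at(t1,gate), truck_at(t3,depot)}

== RESULT ==
["truck_at(t1,gate)", "truck_at(t3,depot)"]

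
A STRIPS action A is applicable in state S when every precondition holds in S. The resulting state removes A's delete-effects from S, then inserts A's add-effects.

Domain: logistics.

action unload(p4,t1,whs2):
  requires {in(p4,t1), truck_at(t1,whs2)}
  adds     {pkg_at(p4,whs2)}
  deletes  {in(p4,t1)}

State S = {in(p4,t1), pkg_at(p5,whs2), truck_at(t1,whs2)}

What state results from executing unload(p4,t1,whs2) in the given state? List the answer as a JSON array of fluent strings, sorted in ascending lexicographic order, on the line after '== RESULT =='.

Compute (S \ del) ∪ add:
  pre ⊆ S: {in(p4,t1), truck_at(t1,whs2)} ⊆ S  — applicable
  S \ del = {pkg_at(p5,whs2), truck_at(t1,whs2)}
  ∪ add   = {pkg_at(p4,whs2), pkg_at(p5,whs2), truck_at(t1,whs2)}

== RESULT ==
["pkg_at(p4,whs2)", "pkg_at(p5,whs2)", "truck_at(t1,whs2)"]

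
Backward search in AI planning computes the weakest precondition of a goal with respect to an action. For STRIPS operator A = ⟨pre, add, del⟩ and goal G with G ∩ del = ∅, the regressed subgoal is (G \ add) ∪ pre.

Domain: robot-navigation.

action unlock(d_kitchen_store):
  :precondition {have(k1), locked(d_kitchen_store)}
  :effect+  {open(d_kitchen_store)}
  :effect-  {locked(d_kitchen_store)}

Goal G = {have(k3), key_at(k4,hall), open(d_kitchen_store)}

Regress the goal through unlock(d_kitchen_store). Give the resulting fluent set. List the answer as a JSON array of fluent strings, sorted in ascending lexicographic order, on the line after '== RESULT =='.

Compute (G \ add) ∪ pre:
  G ∩ del = {}  (empty — regression defined)
  G \ add = {have(k3), key_at(k4,hall), open(d_kitchen_store)} \ {open(d_kitchen_store)} = {have(k3), key_at(k4,hall)}
  ∪ pre   = {have(k3), key_at(k4,hall)} ∪ {have(k1), locked(d_kitchen_store)}
          = {have(k1), have(k3), key_at(k4,hall), locked(d_kitchen_store)}

== RESULT ==
["have(k1)", "have(k3)", "key_at(k4,hall)", "locked(d_kitchen_store)"]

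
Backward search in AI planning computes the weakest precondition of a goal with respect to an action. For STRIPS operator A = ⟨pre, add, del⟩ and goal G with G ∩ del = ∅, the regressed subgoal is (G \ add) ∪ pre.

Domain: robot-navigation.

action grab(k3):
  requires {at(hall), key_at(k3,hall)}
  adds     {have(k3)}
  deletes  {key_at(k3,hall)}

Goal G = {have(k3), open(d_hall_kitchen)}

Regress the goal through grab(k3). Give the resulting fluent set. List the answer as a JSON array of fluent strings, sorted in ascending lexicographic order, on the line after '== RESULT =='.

Regress:
  G ∩ del = {}  (empty — regression defined)
  G \ add = {have(k3), open(d_hall_kitchen)} \ {have(k3)} = {open(d_hall_kitchen)}
  ∪ pre   = {open(d_hall_kitchen)} ∪ {at(hall), key_at(k3,hall)}
          = {at(hall), key_at(k3,hall), open(d_hall_kitchen)}

== RESULT ==
["at(hall)", "key_at(k3,hall)", "open(d_hall_kitchen)"]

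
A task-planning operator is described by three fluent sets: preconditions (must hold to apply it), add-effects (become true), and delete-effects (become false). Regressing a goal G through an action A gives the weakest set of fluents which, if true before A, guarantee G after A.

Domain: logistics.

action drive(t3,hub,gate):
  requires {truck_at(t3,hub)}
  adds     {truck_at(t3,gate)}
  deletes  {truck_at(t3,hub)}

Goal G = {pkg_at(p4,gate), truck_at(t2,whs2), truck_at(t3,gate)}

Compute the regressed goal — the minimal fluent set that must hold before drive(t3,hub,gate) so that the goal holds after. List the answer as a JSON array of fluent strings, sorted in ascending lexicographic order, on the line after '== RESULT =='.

Regress:
  G ∩ del = {}  (empty — regression defined)
  G \ add = {pkg_at(p4,gate), truck_at(t2,whs2), truck_at(t3,gate)} \ {truck_at(t3,gate)} = {pkg_at(p4,gate), truck_at(t2,whs2)}
  ∪ pre   = {pkg_at(p4,gate), truck_at(t2,whs2)} ∪ {truck_at(t3,hub)}
          = {pkg_at(p4,gate), truck_at(t2,whs2), truck_at(t3,hub)}

== RESULT ==
["pkg_at(p4,gate)", "truck_at(t2,whs2)", "truck_at(t3,hub)"]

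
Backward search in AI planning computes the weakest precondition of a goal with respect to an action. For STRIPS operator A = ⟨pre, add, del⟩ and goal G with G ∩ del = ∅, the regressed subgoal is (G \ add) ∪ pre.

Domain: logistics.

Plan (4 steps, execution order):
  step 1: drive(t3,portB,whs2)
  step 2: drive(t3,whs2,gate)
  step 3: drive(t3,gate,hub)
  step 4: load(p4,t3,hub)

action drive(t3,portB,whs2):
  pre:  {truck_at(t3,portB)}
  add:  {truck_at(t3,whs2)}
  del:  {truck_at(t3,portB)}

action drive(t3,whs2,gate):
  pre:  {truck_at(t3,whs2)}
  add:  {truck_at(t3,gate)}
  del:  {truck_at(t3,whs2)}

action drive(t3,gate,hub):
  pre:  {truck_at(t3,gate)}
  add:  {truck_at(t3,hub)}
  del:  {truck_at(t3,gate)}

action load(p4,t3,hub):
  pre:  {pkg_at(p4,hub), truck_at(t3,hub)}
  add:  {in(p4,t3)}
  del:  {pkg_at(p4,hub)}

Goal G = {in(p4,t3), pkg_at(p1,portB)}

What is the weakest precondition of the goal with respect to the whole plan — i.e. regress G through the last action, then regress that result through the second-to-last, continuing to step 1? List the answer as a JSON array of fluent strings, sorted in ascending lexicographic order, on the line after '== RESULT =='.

Work backward from the goal:
  through step 4 (load(p4,t3,hub)): drop {in(p4,t3)}, keep {pkg_at(p1,portB)}, require {pkg_at(p4,hub), truck_at(t3,hub)}
    → {pkg_at(p1,portB), pkg_at(p4,hub), truck_at(t3,hub)}
  through step 3 (drive(t3,gate,hub)): drop {truck_at(t3,hub)}, keep {pkg_at(p1,portB), pkg_at(p4,hub)}, require {truck_at(t3,gate)}
    → {pkg_at(p1,portB), pkg_at(p4,hub), truck_at(t3,gate)}
  through step 2 (drive(t3,whs2,gate)): drop {truck_at(t3,gate)}, keep {pkg_at(p1,portB), pkg_at(p4,hub)}, require {truck_at(t3,whs2)}
    → {pkg_at(p1,portB), pkg_at(p4,hub), truck_at(t3,whs2)}
  through step 1 (drive(t3,portB,whs2)): drop {truck_at(t3,whs2)}, keep {pkg_at(p1,portB), pkg_at(p4,hub)}, require {truck_at(t3,portB)}
    → {pkg_at(p1,portB), pkg_at(p4,hub), truck_at(t3,portB)}

== RESULT ==
["pkg_at(p1,portB)", "pkg_at(p4,hub)", "truck_at(t3,portB)"]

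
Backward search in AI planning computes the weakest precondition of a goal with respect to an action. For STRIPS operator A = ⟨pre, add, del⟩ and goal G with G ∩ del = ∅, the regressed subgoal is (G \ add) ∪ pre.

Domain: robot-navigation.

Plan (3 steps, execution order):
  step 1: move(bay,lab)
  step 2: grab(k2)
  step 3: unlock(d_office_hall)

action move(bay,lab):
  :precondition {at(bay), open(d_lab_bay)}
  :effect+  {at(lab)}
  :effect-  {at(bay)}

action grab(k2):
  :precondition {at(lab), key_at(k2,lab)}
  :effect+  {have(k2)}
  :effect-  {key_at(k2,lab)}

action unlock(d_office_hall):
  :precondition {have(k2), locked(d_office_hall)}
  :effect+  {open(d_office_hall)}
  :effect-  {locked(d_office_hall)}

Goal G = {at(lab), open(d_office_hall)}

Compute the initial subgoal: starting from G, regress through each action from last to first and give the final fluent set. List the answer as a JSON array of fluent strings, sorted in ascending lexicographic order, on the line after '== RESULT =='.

Regress step by step:
  through step 3 (unlock(d_office_hall)): drop {open(d_office_hall)}, keep {at(lab)}, require {have(k2), locked(d_office_hall)}
    → {at(lab), have(k2), locked(d_office_hall)}
  through step 2 (grab(k2)): drop {have(k2)}, keep {at(lab), locked(d_office_hall)}, require {at(lab), key_at(k2,lab)}
    → {at(lab), key_at(k2,lab), locked(d_office_hall)}
  through step 1 (move(bay,lab)): drop {at(lab)}, keep {key_at(k2,lab), locked(d_office_hall)}, require {at(bay), open(d_lab_bay)}
    → {at(bay), key_at(k2,lab), locked(d_office_hall), open(d_lab_bay)}

== RESULT ==
["at(bay)", "key_at(k2,lab)", "locked(d_office_hall)", "open(d_lab_bay)"]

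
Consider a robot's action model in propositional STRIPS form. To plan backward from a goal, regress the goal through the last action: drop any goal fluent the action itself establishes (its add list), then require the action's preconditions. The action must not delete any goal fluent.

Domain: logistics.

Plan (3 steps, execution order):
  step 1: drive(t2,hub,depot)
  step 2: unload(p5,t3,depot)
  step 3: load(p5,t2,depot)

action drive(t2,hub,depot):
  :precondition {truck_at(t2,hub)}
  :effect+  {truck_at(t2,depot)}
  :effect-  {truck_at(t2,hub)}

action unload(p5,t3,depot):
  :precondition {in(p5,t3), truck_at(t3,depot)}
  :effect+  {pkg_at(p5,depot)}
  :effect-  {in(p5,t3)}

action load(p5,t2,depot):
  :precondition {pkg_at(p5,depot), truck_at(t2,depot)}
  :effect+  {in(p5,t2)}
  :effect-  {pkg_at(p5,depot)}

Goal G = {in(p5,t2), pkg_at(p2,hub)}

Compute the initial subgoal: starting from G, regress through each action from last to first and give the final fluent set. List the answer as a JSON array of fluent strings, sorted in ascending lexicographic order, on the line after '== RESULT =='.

Work backward from the goal:
  through step 3 (load(p5,t2,depot)): drop {in(p5,t2)}, keep {pkg_at(p2,hub)}, require {pkg_at(p5,depot), truck_at(t2,depot)}
    → {pkg_at(p2,hub), pkg_at(p5,depot), truck_at(t2,depot)}
  through step 2 (unload(p5,t3,depot)): drop {pkg_at(p5,depot)}, keep {pkg_at(p2,hub), truck_at(t2,depot)}, require {in(p5,t3), truck_at(t3,depot)}
    → {in(p5,t3), pkg_at(p2,hub), truck_at(t2,depot), truck_at(t3,depot)}
  through step 1 (drive(t2,hub,depot)): drop {truck_at(t2,depot)}, keep {in(p5,t3), pkg_at(p2,hub), truck_at(t3,depot)}, require {truck_at(t2,hub)}
    → {in(p5,t3), pkg_at(p2,hub), truck_at(t2,hub), truck_at(t3,depot)}

== RESULT ==
["in(p5,t3)", "pkg_at(p2,hub)", "truck_at(t2,hub)", "truck_at(t3,depot)"]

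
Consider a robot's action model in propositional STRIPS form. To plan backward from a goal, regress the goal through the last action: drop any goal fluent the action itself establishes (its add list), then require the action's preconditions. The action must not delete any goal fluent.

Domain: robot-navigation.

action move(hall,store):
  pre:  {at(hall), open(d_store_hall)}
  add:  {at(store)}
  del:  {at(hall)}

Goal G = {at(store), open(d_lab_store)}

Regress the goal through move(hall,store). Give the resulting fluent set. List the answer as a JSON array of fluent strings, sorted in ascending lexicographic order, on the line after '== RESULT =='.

Regress:
  G ∩ del = {}  (empty — regression defined)
  G \ add = {at(store), open(d_lab_store)} \ {at(store)} = {open(d_lab_store)}
  ∪ pre   = {open(d_lab_store)} ∪ {at(hall), open(d_store_hall)}
          = {at(hall), open(d_lab_store), open(d_store_hall)}

== RESULT ==
["at(hall)", "open(d_lab_store)", "open(d_store_hall)"]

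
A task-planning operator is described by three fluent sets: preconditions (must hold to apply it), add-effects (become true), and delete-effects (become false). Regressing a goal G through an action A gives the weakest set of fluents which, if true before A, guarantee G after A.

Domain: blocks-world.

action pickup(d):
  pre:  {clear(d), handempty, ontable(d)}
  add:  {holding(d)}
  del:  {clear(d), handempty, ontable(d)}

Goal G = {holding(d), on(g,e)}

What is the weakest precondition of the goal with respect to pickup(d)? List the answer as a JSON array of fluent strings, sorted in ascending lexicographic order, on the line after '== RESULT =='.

Compute (G \ add) ∪ pre:
  G ∩ del = {}  (empty — regression defined)
  G \ add = {holding(d), on(g,e)} \ {holding(d)} = {on(g,e)}
  ∪ pre   = {on(g,e)} ∪ {clear(d), handempty, ontable(d)}
          = {clear(d), handempty, on(g,e), ontable(d)}

== RESULT ==
["clear(d)", "handempty", "on(g,e)", "ontable(d)"]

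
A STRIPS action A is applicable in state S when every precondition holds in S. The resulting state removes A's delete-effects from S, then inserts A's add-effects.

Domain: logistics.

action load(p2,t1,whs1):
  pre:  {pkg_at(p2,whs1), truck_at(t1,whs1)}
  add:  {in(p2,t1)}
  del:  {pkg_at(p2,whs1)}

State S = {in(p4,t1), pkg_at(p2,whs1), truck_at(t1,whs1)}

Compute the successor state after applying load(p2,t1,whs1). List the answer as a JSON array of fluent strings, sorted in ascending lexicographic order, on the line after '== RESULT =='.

Progress:
  pre ⊆ S: {pkg_at(p2,whs1), truck_at(t1,whs1)} ⊆ S  — applicable
  S \ del = {in(p4,t1), truck_at(t1,whs1)}
  ∪ add   = {in(p2,t1), in(p4,t1), truck_at(t1,whs1)}

== RESULT ==
["in(p2,t1)", "in(p4,t1)", "truck_at(t1,whs1)"]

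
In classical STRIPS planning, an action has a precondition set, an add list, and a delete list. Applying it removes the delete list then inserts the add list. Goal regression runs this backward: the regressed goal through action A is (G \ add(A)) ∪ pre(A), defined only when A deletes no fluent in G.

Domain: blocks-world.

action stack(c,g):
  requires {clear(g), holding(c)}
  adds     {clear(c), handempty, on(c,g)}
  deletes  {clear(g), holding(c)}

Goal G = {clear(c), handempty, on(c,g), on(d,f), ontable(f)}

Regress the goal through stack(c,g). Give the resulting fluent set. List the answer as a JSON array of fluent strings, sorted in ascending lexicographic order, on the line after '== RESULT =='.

Compute (G \ add) ∪ pre:
  G ∩ del = {}  (empty — regression defined)
  G \ add = {clear(c), handempty, on(c,g), on(d,f), ontable(f)} \ {clear(c), handempty, on(c,g)} = {on(d,f), ontable(f)}
  ∪ pre   = {on(d,f), ontable(f)} ∪ {clear(g), holding(c)}
          = {clear(g), holding(c), on(d,f), ontable(f)}

== RESULT ==
["clear(g)", "holding(c)", "on(d,f)", "ontable(f)"]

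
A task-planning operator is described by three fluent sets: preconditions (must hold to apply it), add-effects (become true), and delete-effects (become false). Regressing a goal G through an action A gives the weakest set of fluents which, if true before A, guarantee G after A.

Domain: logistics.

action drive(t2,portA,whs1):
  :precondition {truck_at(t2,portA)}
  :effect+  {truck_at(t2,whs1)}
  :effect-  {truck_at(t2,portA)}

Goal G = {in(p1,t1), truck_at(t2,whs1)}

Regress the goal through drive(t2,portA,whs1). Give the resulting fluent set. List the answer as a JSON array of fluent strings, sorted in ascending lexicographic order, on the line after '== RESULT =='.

Regress:
  G ∩ del = {}  (empty — regression defined)
  G \ add = {in(p1,t1), truck_at(t2,whs1)} \ {truck_at(t2,whs1)} = {in(p1,t1)}
  ∪ pre   = {in(p1,t1)} ∪ {truck_at(t2,portA)}
          = {in(p1,t1), truck_at(t2,portA)}

== RESULT ==
["in(p1,t1)", "truck_at(t2,portA)"]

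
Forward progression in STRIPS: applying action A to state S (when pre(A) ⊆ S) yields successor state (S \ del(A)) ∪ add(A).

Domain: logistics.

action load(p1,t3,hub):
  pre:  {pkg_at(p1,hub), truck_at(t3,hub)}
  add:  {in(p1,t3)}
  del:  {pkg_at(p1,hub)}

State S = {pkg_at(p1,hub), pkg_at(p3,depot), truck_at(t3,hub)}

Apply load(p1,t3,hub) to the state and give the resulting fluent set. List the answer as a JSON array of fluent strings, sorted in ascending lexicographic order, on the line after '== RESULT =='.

Compute (S \ del) ∪ add:
  pre ⊆ S: {pkg_at(p1,hub), truck_at(t3,hub)} ⊆ S  — applicable
  S \ del = {pkg_at(p3,depot), truck_at(t3,hub)}
  ∪ add   = {in(p1,t3), pkg_at(p3,depot), truck_at(t3,hub)}

== RESULT ==
["in(p1,t3)", "pkg_at(p3,depot)", "truck_at(t3,hub)"]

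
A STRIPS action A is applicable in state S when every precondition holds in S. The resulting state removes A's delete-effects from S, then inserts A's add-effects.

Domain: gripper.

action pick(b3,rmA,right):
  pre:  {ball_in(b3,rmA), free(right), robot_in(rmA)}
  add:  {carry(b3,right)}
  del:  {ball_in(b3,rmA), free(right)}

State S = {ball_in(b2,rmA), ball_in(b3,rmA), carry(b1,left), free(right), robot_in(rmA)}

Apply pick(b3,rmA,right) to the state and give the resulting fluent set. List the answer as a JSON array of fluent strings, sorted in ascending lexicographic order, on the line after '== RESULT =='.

Compute (S \ del) ∪ add:
  pre ⊆ S: {ball_in(b3,rmA), free(right), robot_in(rmA)} ⊆ S  — applicable
  S \ del = {ball_in(b2,rmA), carry(b1,left), robot_in(rmA)}
  ∪ add   = {ball_in(b2,rmA), carry(b1,left), carry(b3,right), robot_in(rmA)}

== RESULT ==
["ball_in(b2,rmA)", "carry(b1,left)", "carry(b3,right)", "robot_in(rmA)"]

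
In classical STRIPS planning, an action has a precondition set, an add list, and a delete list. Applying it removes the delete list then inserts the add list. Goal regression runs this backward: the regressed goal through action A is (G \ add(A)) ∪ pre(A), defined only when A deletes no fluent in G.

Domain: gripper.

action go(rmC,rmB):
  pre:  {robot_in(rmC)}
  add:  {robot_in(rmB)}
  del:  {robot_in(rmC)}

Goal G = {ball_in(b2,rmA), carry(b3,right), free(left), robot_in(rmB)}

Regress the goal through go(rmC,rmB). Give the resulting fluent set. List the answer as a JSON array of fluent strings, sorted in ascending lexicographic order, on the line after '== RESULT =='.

Compute (G \ add) ∪ pre:
  G ∩ del = {}  (empty — regression defined)
  G \ add = {ball_in(b2,rmA), carry(b3,right), free(left), robot_in(rmB)} \ {robot_in(rmB)} = {ball_in(b2,rmA), carry(b3,right), free(left)}
  ∪ pre   = {ball_in(b2,rmA), carry(b3,right), free(left)} ∪ {robot_in(rmC)}
          = {ball_in(b2,rmA), carry(b3,right), free(left), robot_in(rmC)}

== RESULT ==
["ball_in(b2,rmA)", "carry(b3,right)", "free(left)", "robot_in(rmC)"]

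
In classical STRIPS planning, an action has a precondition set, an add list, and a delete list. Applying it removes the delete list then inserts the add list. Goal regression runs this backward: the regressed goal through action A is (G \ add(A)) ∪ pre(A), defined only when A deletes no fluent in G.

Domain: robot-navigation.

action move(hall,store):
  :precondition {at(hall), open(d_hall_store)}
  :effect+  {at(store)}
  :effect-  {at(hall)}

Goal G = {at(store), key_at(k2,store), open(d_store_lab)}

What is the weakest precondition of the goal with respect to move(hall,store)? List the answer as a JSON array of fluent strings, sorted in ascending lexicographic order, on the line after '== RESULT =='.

Regress:
  G ∩ del = {}  (empty — regression defined)
  G \ add = {at(store), key_at(k2,store), open(d_store_lab)} \ {at(store)} = {key_at(k2,store), open(d_store_lab)}
  ∪ pre   = {key_at(k2,store), open(d_store_lab)} ∪ {at(hall), open(d_hall_store)}
          = {at(hall), key_at(k2,store), open(d_hall_store), open(d_store_lab)}

== RESULT ==
["at(hall)", "key_at(k2,store)", "open(d_hall_store)", "open(d_store_lab)"]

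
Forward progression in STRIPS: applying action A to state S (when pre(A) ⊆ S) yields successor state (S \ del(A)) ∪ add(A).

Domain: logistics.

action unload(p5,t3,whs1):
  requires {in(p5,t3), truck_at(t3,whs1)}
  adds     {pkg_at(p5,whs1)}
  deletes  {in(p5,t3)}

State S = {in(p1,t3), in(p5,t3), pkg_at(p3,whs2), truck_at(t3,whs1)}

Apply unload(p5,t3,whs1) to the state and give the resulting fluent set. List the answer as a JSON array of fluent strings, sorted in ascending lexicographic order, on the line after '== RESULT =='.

Compute (S \ del) ∪ add:
  pre ⊆ S: {in(p5,t3), truck_at(t3,whs1)} ⊆ S  — applicable
  S \ del = {in(p1,t3), pkg_at(p3,whs2), truck_at(t3,whs1)}
  ∪ add   = {in(p1,t3), pkg_at(p3,whs2), pkg_at(p5,whs1), truck_at(t3,whs1)}

== RESULT ==
["in(p1,t3)", "pkg_at(p3,whs2)", "pkg_at(p5,whs1)", "truck_at(t3,whs1)"]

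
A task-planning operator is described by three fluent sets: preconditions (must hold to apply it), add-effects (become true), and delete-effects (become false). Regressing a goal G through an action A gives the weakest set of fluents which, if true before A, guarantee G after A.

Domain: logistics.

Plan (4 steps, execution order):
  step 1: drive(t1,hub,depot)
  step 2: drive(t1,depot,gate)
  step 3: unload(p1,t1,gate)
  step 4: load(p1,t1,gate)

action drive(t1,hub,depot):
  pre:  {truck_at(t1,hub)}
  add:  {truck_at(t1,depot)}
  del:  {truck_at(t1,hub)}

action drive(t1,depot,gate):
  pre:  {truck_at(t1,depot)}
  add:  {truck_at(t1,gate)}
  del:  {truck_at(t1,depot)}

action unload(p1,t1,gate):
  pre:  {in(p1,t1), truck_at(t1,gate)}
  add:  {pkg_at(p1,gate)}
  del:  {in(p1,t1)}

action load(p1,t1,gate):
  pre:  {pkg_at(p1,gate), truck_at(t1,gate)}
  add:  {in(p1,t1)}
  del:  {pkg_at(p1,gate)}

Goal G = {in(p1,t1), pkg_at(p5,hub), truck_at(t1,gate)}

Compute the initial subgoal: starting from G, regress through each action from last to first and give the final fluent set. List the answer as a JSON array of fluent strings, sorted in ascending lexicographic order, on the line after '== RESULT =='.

Regress step by step:
  through step 4 (load(p1,t1,gate)): drop {in(p1,t1)}, keep {pkg_at(p5,hub), truck_at(t1,gate)}, require {pkg_at(p1,gate), truck_at(t1,gate)}
    → {pkg_at(p1,gate), pkg_at(p5,hub), truck_at(t1,gate)}
  through step 3 (unload(p1,t1,gate)): drop {pkg_at(p1,gate)}, keep {pkg_at(p5,hub), truck_at(t1,gate)}, require {in(p1,t1), truck_at(t1,gate)}
    → {in(p1,t1), pkg_at(p5,hub), truck_at(t1,gate)}
  through step 2 (drive(t1,depot,gate)): drop {truck_at(t1,gate)}, keep {in(p1,t1), pkg_at(p5,hub)}, require {truck_at(t1,depot)}
    → {in(p1,t1), pkg_at(p5,hub), truck_at(t1,depot)}
  through step 1 (drive(t1,hub,depot)): drop {truck_at(t1,depot)}, keep {in(p1,t1), pkg_at(p5,hub)}, require {truck_at(t1,hub)}
    → {in(p1,t1), pkg_at(p5,hub), truck_at(t1,hub)}

== RESULT ==
["in(p1,t1)", "pkg_at(p5,hub)", "truck_at(t1,hub)"]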